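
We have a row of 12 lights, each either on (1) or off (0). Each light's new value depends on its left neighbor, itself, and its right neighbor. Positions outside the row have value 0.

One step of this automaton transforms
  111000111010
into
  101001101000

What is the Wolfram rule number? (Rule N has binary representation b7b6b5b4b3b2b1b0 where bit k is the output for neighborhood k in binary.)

74

position 1: 111 → 0  (bit 7 = 0)
position 2: 110 → 1  (bit 6 = 1)
position 9: 101 → 0  (bit 5 = 0)
position 3: 100 → 0  (bit 4 = 0)
position 0: 011 → 1  (bit 3 = 1)
position 10: 010 → 0  (bit 2 = 0)
position 5: 001 → 1  (bit 1 = 1)
position 4: 000 → 0  (bit 0 = 0)
bits b7..b0 = 01001010 = 74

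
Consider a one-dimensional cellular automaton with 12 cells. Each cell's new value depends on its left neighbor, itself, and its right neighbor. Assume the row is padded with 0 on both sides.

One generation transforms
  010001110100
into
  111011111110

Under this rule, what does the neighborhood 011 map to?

1

At position 5 the neighborhood is 011; the next row has 1 there.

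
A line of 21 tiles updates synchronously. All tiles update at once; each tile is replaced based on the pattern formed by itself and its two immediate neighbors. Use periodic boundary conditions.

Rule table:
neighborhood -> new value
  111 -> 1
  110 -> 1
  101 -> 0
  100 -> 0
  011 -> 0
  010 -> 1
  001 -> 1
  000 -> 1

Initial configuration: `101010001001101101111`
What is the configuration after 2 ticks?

101010111010100100111
101010011010101101011

101010011010101101011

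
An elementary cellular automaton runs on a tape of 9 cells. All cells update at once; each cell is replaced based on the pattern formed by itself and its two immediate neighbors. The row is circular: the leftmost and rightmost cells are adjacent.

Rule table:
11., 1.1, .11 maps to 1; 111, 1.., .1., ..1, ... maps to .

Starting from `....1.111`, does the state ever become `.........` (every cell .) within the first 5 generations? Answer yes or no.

generation 1: .....11.1
generation 2: .....111.
generation 3: .....1.1.
generation 4: ......1..
generation 5: .........
all cells are . at generation 5

yes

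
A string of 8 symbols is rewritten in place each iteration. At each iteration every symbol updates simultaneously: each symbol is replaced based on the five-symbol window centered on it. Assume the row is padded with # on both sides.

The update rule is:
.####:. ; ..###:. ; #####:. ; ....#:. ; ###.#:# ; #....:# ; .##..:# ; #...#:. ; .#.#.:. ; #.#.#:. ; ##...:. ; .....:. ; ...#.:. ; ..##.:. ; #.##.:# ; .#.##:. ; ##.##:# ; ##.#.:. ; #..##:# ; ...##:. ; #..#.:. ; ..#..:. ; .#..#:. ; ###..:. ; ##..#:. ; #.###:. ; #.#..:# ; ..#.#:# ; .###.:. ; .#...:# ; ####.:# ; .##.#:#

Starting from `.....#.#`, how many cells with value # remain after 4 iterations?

iteration 1: .#...#..
iteration 2: .##....#
iteration 3: ###.#...
iteration 4: .##.##..
count of #: 4

4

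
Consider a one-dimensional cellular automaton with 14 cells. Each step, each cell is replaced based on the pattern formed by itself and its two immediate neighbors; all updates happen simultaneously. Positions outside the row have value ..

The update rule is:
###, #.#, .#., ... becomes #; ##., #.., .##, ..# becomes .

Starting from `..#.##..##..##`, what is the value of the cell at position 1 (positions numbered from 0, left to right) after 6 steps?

#.##..........
##...#########
...#..#######.
##.#...#####..
..##.#..###..#
#...##...#...#
position 1 holds .

.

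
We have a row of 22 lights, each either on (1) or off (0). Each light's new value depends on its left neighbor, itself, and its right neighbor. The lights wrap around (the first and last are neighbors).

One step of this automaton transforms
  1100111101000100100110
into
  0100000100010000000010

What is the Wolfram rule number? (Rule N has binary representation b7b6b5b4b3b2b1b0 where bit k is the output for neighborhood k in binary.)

65

position 5: 111 → 0  (bit 7 = 0)
position 1: 110 → 1  (bit 6 = 1)
position 8: 101 → 0  (bit 5 = 0)
position 2: 100 → 0  (bit 4 = 0)
position 0: 011 → 0  (bit 3 = 0)
position 9: 010 → 0  (bit 2 = 0)
position 3: 001 → 0  (bit 1 = 0)
position 11: 000 → 1  (bit 0 = 1)
bits b7..b0 = 01000001 = 65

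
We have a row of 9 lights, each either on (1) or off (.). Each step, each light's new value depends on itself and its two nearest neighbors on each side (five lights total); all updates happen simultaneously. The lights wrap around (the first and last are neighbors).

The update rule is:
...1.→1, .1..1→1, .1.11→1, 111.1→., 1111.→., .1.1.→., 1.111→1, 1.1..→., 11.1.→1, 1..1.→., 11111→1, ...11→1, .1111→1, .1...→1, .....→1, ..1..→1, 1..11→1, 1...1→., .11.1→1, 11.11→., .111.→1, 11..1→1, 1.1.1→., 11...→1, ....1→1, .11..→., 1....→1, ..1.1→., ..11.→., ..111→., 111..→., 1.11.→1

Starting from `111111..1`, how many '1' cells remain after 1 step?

6

1111..11.
count of 1: 6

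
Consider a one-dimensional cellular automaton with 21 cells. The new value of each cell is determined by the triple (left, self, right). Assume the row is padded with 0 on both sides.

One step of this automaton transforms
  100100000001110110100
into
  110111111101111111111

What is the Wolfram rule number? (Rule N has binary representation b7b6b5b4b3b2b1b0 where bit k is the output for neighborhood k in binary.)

253

position 12: 111 → 1  (bit 7 = 1)
position 13: 110 → 1  (bit 6 = 1)
position 14: 101 → 1  (bit 5 = 1)
position 1: 100 → 1  (bit 4 = 1)
position 11: 011 → 1  (bit 3 = 1)
position 0: 010 → 1  (bit 2 = 1)
position 2: 001 → 0  (bit 1 = 0)
position 5: 000 → 1  (bit 0 = 1)
bits b7..b0 = 11111101 = 253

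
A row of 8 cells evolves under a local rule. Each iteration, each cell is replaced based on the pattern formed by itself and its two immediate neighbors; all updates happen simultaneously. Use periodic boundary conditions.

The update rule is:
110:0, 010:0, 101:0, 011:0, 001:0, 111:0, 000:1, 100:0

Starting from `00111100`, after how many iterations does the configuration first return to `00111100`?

2

10000001
00111100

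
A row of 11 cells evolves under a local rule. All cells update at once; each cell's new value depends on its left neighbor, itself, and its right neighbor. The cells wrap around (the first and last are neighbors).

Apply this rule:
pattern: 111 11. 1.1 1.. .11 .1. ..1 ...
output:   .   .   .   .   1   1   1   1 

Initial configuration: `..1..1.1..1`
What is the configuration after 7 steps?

step 1: .11.11.1.11
step 2: .1..1..1.1.
step 3: 11.11.11.1.
step 4: 1..1..1..1.
step 5: 1.11.11.11.
step 6: 1.1..1..1..
step 7: 1.1.11.11.1

1.1.11.11.1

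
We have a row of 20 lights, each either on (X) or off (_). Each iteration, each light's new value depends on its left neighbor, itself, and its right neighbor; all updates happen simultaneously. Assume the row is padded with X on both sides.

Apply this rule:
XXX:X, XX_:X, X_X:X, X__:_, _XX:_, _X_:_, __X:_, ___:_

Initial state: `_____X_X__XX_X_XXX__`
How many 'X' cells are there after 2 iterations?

______X____XX_X_XX__
____________XX_X_X__
count of X: 4

4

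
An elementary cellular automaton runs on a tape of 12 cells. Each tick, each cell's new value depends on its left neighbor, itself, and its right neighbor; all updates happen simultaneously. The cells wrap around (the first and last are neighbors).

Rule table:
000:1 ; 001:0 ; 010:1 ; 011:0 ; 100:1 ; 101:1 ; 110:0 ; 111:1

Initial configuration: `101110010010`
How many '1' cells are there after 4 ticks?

110101011011
101111100101
010111010110
011010111001
count of 1: 7

7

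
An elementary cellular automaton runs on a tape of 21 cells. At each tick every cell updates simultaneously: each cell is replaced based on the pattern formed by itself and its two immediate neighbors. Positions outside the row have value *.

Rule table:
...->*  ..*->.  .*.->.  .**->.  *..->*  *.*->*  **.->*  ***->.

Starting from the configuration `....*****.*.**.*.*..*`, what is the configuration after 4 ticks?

tick 1: ***.....**.*.**.*.*..
tick 2: ..*****..**.*.**.*.*.
tick 3: *.....**..**.*.**.*.*
tick 4: *****..**..**.*.**.*.

*****..**..**.*.**.*.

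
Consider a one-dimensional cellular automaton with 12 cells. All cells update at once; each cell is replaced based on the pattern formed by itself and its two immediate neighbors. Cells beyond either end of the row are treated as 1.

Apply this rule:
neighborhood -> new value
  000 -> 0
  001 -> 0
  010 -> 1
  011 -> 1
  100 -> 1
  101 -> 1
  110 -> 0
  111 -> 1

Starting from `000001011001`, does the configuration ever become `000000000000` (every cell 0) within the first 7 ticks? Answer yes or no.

100001110101
010001101111
111001011111
110101111111
101111111111
011111111111
111111111111
tick 7 is 111111111111, still not uniform 0

no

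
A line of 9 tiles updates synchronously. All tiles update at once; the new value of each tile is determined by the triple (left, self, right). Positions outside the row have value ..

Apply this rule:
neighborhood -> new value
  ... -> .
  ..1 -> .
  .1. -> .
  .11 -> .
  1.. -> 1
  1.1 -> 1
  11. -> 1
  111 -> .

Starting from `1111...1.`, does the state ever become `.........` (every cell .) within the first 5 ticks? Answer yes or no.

tick 1: ...11...1
tick 2: ....11...
tick 3: .....11..
tick 4: ......11.
tick 5: .......11
tick 5 is .......11, still not uniform .

no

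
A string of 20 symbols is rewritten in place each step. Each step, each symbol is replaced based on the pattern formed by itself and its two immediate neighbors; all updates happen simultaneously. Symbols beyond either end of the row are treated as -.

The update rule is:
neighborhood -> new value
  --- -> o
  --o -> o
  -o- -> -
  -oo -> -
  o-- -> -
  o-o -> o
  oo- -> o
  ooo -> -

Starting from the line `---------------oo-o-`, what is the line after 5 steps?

ooooooooooooo-oo-o-o

step 1: ooooooooooooooo-oo--
step 2: --------------oo-o-o
step 3: oooooooooooooo-oo-o-
step 4: -------------oo-oo--
step 5: ooooooooooooo-oo-o-o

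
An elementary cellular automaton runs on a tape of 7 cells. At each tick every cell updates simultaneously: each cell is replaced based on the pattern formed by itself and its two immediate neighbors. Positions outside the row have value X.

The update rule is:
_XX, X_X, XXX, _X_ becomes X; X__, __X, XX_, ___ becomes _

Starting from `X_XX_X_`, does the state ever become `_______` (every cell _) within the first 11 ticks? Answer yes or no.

no

_XX_XXX
XX_XXXX
X_XXXXX
_XXXXXX
XXXXXXX
XXXXXXX  (fixed point — unchanged through tick 11)
tick 11 is XXXXXXX, still not uniform _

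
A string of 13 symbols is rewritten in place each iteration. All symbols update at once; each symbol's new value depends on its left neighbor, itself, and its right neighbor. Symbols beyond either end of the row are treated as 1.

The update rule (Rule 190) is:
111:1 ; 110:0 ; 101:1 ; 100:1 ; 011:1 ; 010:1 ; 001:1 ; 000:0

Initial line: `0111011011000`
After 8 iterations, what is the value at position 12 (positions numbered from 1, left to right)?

1

1110110110101
1101101101111
1011011011111
0110110111111
1101101111111
1011011111111
0110111111111
1101111111111
position 12 holds 1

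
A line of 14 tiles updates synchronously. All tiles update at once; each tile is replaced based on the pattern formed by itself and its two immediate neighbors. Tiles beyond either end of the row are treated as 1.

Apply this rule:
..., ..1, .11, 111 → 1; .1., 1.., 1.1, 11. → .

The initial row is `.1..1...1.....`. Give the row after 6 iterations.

.11..111111111

...1..11..1111
.11..11..11111
.1..11..111111
...11..1111111
.111..11111111
.11..111111111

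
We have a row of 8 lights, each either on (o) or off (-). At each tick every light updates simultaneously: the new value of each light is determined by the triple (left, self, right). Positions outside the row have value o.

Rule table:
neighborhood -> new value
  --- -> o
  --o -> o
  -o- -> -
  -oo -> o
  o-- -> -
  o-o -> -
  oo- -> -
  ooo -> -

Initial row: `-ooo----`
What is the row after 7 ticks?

-o---ooo

tick 1: -o---ooo
tick 2: ---ooo--
tick 3: -ooo---o
tick 4: -o---ooo  (repeats tick 1; period 3)
tick 7: -o---ooo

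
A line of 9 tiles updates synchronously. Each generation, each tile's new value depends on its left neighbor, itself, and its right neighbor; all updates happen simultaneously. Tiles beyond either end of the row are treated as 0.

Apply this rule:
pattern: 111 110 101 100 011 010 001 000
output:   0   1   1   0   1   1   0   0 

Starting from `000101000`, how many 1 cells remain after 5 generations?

generation 1: 000111000
generation 2: 000101000  (repeats generation 0; period 2)
generation 5: 000111000
count of 1: 3

3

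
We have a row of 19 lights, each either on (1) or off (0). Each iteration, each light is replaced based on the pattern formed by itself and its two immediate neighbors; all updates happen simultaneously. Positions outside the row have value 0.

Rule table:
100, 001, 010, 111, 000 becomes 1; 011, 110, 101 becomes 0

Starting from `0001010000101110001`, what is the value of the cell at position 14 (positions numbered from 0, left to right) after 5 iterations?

1

1111011111100101111
0110001111011100110
1001110110001011001
1110100001111000111
0100111110110111010
position 14 holds 1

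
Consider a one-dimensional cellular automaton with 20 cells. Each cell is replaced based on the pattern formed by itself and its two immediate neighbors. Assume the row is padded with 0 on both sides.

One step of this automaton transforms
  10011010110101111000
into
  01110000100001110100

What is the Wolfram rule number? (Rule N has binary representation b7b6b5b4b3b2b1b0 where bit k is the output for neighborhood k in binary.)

154

position 14: 111 → 1  (bit 7 = 1)
position 4: 110 → 0  (bit 6 = 0)
position 5: 101 → 0  (bit 5 = 0)
position 1: 100 → 1  (bit 4 = 1)
position 3: 011 → 1  (bit 3 = 1)
position 0: 010 → 0  (bit 2 = 0)
position 2: 001 → 1  (bit 1 = 1)
position 18: 000 → 0  (bit 0 = 0)
bits b7..b0 = 10011010 = 154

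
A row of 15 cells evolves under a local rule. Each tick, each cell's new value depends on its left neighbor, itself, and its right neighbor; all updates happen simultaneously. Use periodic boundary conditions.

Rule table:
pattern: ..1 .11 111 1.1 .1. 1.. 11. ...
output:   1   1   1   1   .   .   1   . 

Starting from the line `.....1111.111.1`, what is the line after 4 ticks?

....1111111111.
...11111111111.
..111111111111.
.1111111111111.

.1111111111111.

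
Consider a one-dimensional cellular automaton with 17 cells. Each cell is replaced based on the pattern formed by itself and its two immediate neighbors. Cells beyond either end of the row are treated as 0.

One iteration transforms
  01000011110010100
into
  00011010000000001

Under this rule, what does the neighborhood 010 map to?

0

At position 1 the neighborhood is 010; the next row has 0 there.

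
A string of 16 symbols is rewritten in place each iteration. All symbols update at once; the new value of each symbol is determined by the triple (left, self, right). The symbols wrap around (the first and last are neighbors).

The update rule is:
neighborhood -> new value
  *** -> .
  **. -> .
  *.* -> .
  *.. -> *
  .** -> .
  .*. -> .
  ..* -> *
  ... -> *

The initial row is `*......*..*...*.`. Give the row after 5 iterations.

iteration 1: .******.**.***..
iteration 2: *.............**
iteration 3: .*************..
iteration 4: *.............**  (repeats iteration 2; period 2)
iteration 5: .*************..

.*************..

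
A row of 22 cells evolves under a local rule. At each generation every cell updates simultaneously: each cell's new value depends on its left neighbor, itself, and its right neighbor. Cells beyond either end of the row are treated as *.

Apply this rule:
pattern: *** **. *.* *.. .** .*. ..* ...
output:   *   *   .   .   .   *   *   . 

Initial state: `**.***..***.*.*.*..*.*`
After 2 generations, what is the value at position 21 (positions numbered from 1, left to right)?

.

generation 1: **..**.*.**.*.*.*.**..
generation 2: **.*.*.*..*.*.*.*..*.*
position 21 holds .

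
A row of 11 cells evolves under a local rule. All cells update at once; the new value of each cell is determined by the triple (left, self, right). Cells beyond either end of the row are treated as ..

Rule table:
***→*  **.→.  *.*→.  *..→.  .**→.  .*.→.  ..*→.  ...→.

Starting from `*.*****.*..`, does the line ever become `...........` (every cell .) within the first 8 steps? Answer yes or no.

...***.....
....*......
...........
all cells are . at step 3

yes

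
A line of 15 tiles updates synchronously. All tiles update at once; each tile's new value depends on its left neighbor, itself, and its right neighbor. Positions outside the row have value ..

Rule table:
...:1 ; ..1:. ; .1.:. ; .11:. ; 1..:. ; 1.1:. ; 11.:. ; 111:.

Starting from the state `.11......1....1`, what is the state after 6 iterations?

....1111...11..
111......1....1
....1111...11..  (repeats iteration 1; period 2)
iteration 6: 111......1....1

111......1....1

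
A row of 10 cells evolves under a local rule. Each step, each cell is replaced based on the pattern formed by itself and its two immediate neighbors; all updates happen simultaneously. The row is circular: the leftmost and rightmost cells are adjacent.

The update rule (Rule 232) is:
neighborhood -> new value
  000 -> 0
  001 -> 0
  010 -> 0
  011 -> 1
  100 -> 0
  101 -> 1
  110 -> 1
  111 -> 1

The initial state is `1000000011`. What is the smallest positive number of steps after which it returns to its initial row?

1

step 1: 1000000011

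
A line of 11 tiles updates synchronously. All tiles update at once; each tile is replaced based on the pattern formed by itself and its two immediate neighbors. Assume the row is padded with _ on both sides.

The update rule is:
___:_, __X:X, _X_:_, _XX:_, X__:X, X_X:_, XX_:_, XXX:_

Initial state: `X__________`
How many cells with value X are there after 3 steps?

_X_________
X_X________
___X_______
count of X: 1

1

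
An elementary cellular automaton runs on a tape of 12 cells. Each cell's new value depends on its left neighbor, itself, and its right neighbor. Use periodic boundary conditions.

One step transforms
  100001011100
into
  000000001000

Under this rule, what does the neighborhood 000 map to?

At position 2 the neighborhood is 000; the next row has 0 there.

0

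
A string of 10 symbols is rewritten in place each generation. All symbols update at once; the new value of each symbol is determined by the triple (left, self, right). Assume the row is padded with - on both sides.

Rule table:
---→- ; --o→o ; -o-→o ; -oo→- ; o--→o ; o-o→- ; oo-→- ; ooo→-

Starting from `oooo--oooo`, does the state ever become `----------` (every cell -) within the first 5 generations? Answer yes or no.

no

generation 1: ----oo----
generation 2: ---o--o---
generation 3: --oooooo--
generation 4: -o------o-
generation 5: ooo----ooo
generation 5 is ooo----ooo, still not uniform -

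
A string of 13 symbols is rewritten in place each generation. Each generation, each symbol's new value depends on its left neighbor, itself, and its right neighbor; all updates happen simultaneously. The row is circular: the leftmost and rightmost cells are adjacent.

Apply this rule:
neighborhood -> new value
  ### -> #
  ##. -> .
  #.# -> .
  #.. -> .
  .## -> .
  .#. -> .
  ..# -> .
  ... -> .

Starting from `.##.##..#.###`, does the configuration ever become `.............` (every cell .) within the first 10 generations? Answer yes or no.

generation 1: ...........#.
generation 2: .............
all cells are . at generation 2

yes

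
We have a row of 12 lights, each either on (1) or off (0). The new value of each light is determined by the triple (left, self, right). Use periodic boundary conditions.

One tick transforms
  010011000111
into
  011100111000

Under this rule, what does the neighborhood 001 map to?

1

At position 3 the neighborhood is 001; the next row has 1 there.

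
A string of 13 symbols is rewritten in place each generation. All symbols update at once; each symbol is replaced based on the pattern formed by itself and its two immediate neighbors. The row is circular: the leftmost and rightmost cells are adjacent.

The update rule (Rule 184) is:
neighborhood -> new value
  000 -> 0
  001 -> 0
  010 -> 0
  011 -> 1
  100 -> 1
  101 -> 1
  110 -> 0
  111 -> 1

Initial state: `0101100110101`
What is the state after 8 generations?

1010101011010

generation 1: 1011010101010
generation 2: 0110101010101
generation 3: 1101010101010
generation 4: 1010101010101
generation 5: 0101010101011
generation 6: 1010101010110
generation 7: 0101010101101
generation 8: 1010101011010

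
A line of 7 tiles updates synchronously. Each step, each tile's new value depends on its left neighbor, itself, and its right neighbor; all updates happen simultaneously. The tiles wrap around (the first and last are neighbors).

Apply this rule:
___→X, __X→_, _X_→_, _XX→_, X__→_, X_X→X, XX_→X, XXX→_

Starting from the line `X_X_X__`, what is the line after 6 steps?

_X_X___
__X__XX
______X
_XXXX__
____X_X
_XX__X_

_XX__X_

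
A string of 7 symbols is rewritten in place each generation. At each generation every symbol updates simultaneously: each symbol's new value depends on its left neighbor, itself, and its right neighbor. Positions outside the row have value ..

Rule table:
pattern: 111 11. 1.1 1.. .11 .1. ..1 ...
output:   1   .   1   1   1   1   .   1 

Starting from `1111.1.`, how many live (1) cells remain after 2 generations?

5

111.111
11.111.
count of 1: 5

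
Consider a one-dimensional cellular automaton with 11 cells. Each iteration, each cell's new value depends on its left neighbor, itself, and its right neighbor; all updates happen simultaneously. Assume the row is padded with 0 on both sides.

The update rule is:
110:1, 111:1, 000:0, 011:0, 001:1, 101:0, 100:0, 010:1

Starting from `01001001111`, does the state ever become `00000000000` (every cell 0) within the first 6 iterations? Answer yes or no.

11011010111
01001010011
11011010101
01001010101
11011010101  (repeats iteration 3; period 2)
iteration 6: 01001010101
iteration 6 is 01001010101, still not uniform 0

no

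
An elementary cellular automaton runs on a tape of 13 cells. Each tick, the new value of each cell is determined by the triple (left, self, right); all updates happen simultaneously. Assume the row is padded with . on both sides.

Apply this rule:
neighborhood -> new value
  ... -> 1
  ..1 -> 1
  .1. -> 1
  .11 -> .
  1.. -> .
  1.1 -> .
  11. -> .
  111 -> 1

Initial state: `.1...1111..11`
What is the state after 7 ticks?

1.1.1..1...1.

11.11.11..1..
.........11.1
111111111...1
.1111111..111
1.11111..1.1.
1..111..11.1.
1.1.1..1...1.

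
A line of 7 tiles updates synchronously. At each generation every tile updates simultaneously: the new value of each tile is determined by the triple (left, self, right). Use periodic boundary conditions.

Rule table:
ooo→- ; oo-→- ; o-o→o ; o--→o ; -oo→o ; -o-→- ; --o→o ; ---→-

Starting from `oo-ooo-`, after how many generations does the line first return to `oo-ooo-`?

generation 1: o-oo--o
generation 2: -oo-ooo
generation 3: oo-oo--
generation 4: o-oo-oo
generation 5: -oo-oo-
generation 6: oo-oo-o
generation 7: --oo-oo
generation 8: ooo-oo-
generation 9: o--oo-o
generation 10: -ooo-oo
generation 11: oo--oo-
generation 12: o-ooo-o
generation 13: -oo--oo
generation 14: oo-ooo-

14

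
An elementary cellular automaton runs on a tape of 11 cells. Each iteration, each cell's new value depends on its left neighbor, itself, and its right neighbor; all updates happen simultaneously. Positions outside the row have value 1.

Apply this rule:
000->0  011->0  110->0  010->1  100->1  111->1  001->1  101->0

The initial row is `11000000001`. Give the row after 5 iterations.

iteration 1: 10100000010
iteration 2: 00110000110
iteration 3: 11001001000
iteration 4: 10111111101
iteration 5: 00011111000

00011111000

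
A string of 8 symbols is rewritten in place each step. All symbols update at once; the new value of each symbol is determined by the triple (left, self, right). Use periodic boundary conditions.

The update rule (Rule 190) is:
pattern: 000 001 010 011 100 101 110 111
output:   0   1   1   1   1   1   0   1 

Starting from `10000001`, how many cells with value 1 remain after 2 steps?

01000011
11100110
count of 1: 5

5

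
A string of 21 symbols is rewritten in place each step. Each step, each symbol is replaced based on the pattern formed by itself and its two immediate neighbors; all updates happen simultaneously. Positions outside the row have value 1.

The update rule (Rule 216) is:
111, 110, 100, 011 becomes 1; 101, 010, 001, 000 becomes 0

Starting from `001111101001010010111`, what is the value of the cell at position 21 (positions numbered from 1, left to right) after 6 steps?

1

step 1: 101111100100001000111
step 2: 101111110010000100111
step 3: 101111111001000010111
step 4: 101111111100100000111
step 5: 101111111110010000111
step 6: 101111111111001000111
position 21 holds 1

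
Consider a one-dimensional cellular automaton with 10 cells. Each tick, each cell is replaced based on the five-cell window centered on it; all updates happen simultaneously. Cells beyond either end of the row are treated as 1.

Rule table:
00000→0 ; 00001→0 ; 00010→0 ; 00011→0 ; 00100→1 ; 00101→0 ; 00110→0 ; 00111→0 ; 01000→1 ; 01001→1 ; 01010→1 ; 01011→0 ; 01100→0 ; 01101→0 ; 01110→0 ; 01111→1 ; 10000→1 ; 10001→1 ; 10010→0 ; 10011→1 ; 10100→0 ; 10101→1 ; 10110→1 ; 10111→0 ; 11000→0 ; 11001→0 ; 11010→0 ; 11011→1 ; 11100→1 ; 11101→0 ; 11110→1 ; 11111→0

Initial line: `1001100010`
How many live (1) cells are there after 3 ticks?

3

1010001000
0001101110
0100010001
count of 1: 3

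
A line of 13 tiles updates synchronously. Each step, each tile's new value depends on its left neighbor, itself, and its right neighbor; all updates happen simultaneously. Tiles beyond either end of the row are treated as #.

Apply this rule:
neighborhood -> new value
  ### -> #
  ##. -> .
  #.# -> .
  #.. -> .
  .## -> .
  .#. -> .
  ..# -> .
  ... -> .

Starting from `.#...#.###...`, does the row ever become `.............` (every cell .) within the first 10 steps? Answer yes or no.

........#....
.............
all cells are . at step 2

yes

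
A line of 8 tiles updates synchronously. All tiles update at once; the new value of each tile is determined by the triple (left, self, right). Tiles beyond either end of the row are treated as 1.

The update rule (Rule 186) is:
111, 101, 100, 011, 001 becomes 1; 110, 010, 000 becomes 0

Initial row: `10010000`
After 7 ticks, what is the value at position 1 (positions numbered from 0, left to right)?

1

01101001
11010111
10101111
01011111
10111111
01111111
11111111
position 1 holds 1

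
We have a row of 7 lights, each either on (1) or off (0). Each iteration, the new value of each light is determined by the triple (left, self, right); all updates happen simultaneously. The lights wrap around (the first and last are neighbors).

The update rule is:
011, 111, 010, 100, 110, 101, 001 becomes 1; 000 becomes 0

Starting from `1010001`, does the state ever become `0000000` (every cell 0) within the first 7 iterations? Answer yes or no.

no

iteration 1: 1111011
iteration 2: 1111111
iteration 3: 1111111  (fixed point — unchanged through iteration 7)
iteration 7 is 1111111, still not uniform 0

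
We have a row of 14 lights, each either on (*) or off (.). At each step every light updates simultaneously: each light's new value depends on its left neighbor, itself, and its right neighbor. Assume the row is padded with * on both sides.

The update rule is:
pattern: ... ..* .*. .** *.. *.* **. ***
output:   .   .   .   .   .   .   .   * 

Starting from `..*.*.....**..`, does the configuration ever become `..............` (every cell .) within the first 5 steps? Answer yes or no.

yes

..............
all cells are . at step 1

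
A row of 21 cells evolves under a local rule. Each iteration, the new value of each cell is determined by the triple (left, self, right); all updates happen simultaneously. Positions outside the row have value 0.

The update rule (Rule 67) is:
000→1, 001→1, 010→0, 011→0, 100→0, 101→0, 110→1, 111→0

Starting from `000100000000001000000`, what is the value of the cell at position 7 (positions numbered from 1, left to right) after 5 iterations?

0

iteration 1: 111001111111110011111
iteration 2: 001010000000010100001
iteration 3: 110000111111100001110
iteration 4: 010111000000101110010
iteration 5: 100001011111000010100
position 7 holds 0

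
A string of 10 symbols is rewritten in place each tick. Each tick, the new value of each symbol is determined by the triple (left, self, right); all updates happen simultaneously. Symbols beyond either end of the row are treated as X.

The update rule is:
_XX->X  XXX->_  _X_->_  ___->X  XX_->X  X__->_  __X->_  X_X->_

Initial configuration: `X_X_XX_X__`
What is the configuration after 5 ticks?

X___XX____
X_X_XX_XX_
X___XX_XX_
X_X_XX_XX_  (repeats tick 2; period 2)
tick 5: X___XX_XX_

X___XX_XX_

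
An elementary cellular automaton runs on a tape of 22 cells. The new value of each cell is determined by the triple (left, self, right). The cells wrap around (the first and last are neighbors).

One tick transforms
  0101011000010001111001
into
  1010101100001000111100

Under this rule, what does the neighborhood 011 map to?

0

At position 5 the neighborhood is 011; the next row has 0 there.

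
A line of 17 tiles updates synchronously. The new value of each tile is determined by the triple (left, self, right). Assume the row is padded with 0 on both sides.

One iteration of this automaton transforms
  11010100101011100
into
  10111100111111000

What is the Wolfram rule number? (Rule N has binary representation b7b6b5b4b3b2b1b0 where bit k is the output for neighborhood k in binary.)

position 13: 111 → 1  (bit 7 = 1)
position 1: 110 → 0  (bit 6 = 0)
position 2: 101 → 1  (bit 5 = 1)
position 6: 100 → 0  (bit 4 = 0)
position 0: 011 → 1  (bit 3 = 1)
position 3: 010 → 1  (bit 2 = 1)
position 7: 001 → 0  (bit 1 = 0)
position 16: 000 → 0  (bit 0 = 0)
bits b7..b0 = 10101100 = 172

172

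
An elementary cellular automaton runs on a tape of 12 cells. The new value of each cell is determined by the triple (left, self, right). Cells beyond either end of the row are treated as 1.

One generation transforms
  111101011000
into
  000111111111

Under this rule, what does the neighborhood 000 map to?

1

At position 10 the neighborhood is 000; the next row has 1 there.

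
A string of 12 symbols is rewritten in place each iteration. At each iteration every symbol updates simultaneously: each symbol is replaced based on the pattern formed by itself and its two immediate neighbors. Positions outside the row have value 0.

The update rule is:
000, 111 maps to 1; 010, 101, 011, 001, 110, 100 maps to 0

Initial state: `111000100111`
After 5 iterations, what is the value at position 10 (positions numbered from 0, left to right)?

1

010010000010
000000111000
111110010011
011100000000
001001111111
position 10 holds 1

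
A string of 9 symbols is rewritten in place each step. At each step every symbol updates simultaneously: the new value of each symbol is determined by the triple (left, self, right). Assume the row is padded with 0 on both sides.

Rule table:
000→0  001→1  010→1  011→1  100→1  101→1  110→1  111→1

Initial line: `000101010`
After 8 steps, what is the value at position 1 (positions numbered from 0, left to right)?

1

001111111
011111111
111111111
111111111  (fixed point — unchanged through step 8)
position 1 holds 1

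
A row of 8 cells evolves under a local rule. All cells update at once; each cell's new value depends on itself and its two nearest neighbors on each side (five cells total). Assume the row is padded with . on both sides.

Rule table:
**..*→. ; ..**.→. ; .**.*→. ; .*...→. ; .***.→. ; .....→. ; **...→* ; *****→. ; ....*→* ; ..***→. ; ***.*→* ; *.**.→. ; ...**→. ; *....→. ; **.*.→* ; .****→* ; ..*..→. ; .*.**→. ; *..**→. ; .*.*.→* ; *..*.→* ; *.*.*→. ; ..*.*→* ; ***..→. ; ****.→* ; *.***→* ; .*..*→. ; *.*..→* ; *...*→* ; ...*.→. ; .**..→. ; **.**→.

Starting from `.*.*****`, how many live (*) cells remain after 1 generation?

4

.*.**.*.
count of *: 4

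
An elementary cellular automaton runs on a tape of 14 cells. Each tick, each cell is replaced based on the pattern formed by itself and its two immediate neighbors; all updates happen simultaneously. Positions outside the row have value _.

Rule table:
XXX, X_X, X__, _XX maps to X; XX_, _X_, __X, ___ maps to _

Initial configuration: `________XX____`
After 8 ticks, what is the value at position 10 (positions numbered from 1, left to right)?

_

tick 1: ________X_X___
tick 2: _________X_X__
tick 3: __________X_X_
tick 4: ___________X_X
tick 5: ____________X_
tick 6: _____________X
tick 7: ______________
tick 8: ______________
position 10 holds _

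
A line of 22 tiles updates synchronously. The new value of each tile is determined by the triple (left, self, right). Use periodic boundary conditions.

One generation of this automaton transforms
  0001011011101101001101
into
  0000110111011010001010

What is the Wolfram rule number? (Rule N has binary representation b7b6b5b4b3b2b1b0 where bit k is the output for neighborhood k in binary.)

168

position 9: 111 → 1  (bit 7 = 1)
position 6: 110 → 0  (bit 6 = 0)
position 4: 101 → 1  (bit 5 = 1)
position 0: 100 → 0  (bit 4 = 0)
position 5: 011 → 1  (bit 3 = 1)
position 3: 010 → 0  (bit 2 = 0)
position 2: 001 → 0  (bit 1 = 0)
position 1: 000 → 0  (bit 0 = 0)
bits b7..b0 = 10101000 = 168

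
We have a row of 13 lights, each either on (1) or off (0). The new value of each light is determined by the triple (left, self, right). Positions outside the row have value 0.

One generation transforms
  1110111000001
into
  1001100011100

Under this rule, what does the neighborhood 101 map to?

1

At position 3 the neighborhood is 101; the next row has 1 there.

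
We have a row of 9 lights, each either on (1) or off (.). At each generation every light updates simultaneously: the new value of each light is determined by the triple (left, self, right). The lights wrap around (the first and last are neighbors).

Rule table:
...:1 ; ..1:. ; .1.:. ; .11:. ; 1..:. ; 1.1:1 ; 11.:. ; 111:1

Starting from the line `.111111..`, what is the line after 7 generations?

..1111..1

generation 1: ..1111..1
generation 2: ...11....
generation 3: 11....111
generation 4: 1..11..11
generation 5: ........1
generation 6: .111111..  (repeats generation 0; period 6)
generation 7: ..1111..1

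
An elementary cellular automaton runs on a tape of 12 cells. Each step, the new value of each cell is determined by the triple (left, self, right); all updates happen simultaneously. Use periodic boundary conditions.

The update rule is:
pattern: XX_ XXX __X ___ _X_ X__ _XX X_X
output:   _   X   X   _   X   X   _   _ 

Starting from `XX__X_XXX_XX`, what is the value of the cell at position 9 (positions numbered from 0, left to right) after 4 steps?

X_XXX__X___X
___X_XXXX_X_
__XX__XX__XX
XX__XX__XX__
position 9 holds X

X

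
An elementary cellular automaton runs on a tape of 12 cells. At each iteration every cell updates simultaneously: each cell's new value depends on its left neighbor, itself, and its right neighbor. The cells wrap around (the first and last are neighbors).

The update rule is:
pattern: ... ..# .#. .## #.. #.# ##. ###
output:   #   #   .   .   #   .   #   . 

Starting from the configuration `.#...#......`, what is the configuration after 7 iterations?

##.#######.#

iteration 1: #.###.######
iteration 2: #...#.......
iteration 3: .###.#######
iteration 4: ...#.......#
iteration 5: ###.#######.
iteration 6: ..#.......#.
iteration 7: ##.#######.#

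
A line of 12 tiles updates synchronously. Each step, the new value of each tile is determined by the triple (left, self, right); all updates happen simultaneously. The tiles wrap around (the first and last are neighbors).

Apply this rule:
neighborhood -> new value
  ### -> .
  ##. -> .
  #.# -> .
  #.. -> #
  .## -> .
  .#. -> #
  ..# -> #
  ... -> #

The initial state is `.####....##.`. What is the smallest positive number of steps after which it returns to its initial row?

#....####..#
.####....##.

2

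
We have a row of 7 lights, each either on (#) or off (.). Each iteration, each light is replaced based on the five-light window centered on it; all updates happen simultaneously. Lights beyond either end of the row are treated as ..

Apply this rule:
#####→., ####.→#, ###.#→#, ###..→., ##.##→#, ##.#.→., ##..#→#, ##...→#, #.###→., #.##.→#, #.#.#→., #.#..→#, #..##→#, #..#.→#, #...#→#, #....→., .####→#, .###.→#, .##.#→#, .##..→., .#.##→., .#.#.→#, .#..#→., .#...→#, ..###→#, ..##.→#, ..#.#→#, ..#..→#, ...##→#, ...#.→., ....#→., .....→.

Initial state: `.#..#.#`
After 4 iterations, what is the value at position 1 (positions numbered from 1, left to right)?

iteration 1: .#.####
iteration 2: .#..##.
iteration 3: .#.##.#
iteration 4: .#.##.#
position 1 holds .

.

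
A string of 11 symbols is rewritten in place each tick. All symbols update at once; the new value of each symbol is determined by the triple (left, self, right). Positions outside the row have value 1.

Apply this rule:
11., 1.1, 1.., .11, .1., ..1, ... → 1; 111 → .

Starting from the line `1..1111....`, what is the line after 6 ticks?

...1111....

tick 1: 1111..11111
tick 2: ...1111....
tick 3: 1111..11111  (repeats tick 1; period 2)
tick 6: ...1111....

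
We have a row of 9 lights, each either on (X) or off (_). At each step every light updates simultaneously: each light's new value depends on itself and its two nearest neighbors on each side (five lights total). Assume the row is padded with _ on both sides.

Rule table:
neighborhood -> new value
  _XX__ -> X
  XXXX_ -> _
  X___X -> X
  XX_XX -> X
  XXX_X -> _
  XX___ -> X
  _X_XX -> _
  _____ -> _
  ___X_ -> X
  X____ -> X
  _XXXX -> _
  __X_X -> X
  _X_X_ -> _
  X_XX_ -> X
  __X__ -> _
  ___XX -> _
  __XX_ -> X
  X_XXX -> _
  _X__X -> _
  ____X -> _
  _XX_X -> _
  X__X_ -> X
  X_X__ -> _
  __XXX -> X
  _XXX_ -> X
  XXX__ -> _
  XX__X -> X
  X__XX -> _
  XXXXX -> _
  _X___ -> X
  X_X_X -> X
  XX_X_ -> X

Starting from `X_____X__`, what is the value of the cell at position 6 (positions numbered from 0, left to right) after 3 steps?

X

_XX__X_XX
_XXXXX_XX
_X____XXX
position 6 holds X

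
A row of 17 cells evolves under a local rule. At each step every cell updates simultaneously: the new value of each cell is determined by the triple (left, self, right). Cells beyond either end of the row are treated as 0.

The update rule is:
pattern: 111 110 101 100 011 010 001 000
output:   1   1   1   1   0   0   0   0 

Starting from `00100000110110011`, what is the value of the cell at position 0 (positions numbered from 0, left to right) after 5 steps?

step 1: 00010000011011001
step 2: 00001000001101100
step 3: 00000100000110110
step 4: 00000010000011011
step 5: 00000001000001101
position 0 holds 0

0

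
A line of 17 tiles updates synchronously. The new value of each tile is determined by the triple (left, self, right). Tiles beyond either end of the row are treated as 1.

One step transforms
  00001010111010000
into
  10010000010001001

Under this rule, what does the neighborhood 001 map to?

1

At position 3 the neighborhood is 001; the next row has 1 there.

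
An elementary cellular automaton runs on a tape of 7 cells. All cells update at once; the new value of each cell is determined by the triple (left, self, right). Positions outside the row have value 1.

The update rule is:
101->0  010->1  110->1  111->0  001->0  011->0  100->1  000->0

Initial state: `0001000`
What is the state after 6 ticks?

1101010

tick 1: 1001100
tick 2: 1100110
tick 3: 0110010
tick 4: 0011010
tick 5: 1001010
tick 6: 1101010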